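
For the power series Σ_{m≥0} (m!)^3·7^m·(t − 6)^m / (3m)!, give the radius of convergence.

Ratio test: |a_{m+1}/a_m| = (m+1)³/[(3m+1)·(3m+2)·(3m+3)] · 7 → 7/27 as m → ∞.
Hence the series converges for |t − 6| < 1/(7/27) = 27/7, so the radius of convergence is 27/7.

R = 27/7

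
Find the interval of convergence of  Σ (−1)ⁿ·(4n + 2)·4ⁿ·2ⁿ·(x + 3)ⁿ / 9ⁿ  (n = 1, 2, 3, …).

(-33/8, -15/8)

Apply the ratio test: |a_{n+1}| / |a_n| = [(4(n+1) + 2)/(4n + 2)] · 4·2/9, which tends to 8/9 as n → ∞.
The series converges when 8/9 · |x + 3| < 1, giving R = 9/8.
Endpoint x = -15/8: the n-th term does not approach 0; divergence by the term test.
At x = -33/8: the terms do not tend to 0, so the series diverges.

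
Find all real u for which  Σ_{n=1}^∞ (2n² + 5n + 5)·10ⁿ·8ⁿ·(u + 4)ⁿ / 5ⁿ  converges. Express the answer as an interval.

(-65/16, -63/16)

Ratio test: |a_{n+1}/a_n| = [(2(n+1)² + 5(n+1) + 5)/(2n² + 5n + 5)] · 10·8/5 → 16 as n → ∞.
Hence the series converges for |u + 4| < 1/(16) = 1/16, so the radius of convergence is 1/16.
At u = -63/16: the terms do not tend to 0, so the series diverges.
Check u = -65/16: the n-th term does not approach 0; divergence by the term test.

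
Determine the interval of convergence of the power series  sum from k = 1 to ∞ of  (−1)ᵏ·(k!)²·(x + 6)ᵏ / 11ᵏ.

{-6}

Ratio test: |a_{k+1}/a_k| = (k+1)² · 1/11 → ∞ as k → ∞.
The terms grow without bound for any (x + 6) ≠ 0, so R = 0 (convergence only at x = -6).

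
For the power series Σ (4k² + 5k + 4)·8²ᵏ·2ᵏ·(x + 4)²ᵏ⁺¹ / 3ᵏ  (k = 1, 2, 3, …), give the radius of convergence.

R = √6/16

By the ratio test, |a_{k+1}/a_k| = [(4(k+1)² + 5(k+1) + 4)/(4k² + 5k + 4)] · 64·2/3 → 128/3.
Since the exponent of (x + 4) increases by 2 each term, convergence requires |x + 4|² < 3/128, hence R = √6/16.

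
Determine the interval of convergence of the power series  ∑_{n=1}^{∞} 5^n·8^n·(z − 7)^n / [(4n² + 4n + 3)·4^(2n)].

Ratio test: |a_{n+1}/a_n| = [(4n² + 4n + 3)/(4(n+1)² + 4(n+1) + 3)] · 5·8/16 → 5/2 as n → ∞.
The series converges when 5/2 · |z − 7| < 1, giving R = 2/5.
When z = 37/5, the series is dominated by a constant times Σ 1/n², which converges (p = 2 > 1).
Check z = 33/5: absolute convergence follows by limit comparison with Σ 1/n².

[33/5, 37/5]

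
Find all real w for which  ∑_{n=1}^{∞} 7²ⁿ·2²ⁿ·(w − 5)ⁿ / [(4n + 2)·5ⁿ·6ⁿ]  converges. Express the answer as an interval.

By the ratio test, |a_{n+1}/a_n| = [(4n + 2)/(4(n+1) + 2)] · 49·4/(5·6) → 98/15.
The series converges when 98/15 · |w − 5| < 1, giving R = 15/98.
At w = 505/98: the terms behave like c/n; limit comparison with the harmonic series gives divergence.
At w = 475/98: an alternating series whose terms decrease to 0 in absolute value, so it converges by the Leibniz criterion.

[475/98, 505/98)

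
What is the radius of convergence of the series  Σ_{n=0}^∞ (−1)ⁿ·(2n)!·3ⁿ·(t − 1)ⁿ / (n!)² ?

R = 1/12

The ratio of consecutive coefficients is (2n+1)·(2n+2)/(n+1)² · 3 → 12.
Convergence for |t − 1| · 12 < 1, i.e. |t − 1| < 1/12. So R = 1/12.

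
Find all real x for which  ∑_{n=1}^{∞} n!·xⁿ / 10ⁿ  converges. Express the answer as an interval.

{0}

By the ratio test, |a_{n+1}/a_n| = (n+1) · 1/10 → ∞.
The ratio grows without bound, so the series diverges whenever x ≠ 0; it converges only at x = 0. R = 0.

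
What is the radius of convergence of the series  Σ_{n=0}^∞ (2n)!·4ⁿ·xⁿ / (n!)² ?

R = 1/16

Apply the ratio test: |a_{n+1}| / |a_n| = (2n+1)·(2n+2)/(n+1)² · 4, which tends to 16 as n → ∞.
Convergence for |x| · 16 < 1, i.e. |x| < 1/16. So R = 1/16.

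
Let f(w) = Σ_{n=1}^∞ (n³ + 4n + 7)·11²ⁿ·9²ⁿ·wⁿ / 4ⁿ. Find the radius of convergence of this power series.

R = 4/9801

The ratio of consecutive coefficients is [((n+1)³ + 4(n+1) + 7)/(n³ + 4n + 7)] · 121·81/4 → 9801/4.
Hence the series converges for |w| < 1/(9801/4) = 4/9801, so the radius of convergence is 4/9801.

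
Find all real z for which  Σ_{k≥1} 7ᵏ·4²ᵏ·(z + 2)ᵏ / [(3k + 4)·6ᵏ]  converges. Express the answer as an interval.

By the ratio test, |a_{k+1}/a_k| = [(3k + 4)/(3(k+1) + 4)] · 7·16/6 → 56/3.
The series converges when 56/3 · |z + 2| < 1, giving R = 3/56.
At z = -109/56: the terms are asymptotic to a nonzero constant times 1/k, so the series diverges by limit comparison with Σ 1/k.
Endpoint z = -115/56: convergence follows from the alternating series test (terms decrease monotonically to 0).

[-115/56, -109/56)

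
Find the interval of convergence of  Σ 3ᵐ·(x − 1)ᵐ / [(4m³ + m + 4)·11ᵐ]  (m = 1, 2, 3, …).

The ratio of consecutive coefficients is [(4m³ + m + 4)/(4(m+1)³ + (m+1) + 4)] · 3/11 → 3/11.
Convergence for |x − 1| · 3/11 < 1, i.e. |x − 1| < 11/3. So R = 11/3.
Endpoint x = 14/3: the series is dominated by a constant times Σ 1/m³, which converges (p = 3 > 1).
Endpoint x = -8/3: absolute convergence follows by limit comparison with Σ 1/m³.

[-8/3, 14/3]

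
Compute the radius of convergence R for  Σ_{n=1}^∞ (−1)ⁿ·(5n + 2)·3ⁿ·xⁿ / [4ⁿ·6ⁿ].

R = 8

By the ratio test, |a_{n+1}/a_n| = [(5(n+1) + 2)/(5n + 2)] · 3/(4·6) → 1/8.
Hence the series converges for |x| < 1/(1/8) = 8, so the radius of convergence is 8.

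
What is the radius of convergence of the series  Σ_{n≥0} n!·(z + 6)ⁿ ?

R = 0

Ratio test: |a_{n+1}/a_n| = (n+1) → ∞ as n → ∞.
The terms grow without bound for any (z + 6) ≠ 0, so R = 0 (convergence only at z = -6).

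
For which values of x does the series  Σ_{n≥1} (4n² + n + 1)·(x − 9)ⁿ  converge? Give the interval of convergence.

(8, 10)

Apply the ratio test: |a_{n+1}| / |a_n| = (4(n+1)² + (n+1) + 1)/(4n² + n + 1), which tends to 1 as n → ∞.
So the series converges when |x − 9| < 1 and diverges when |x − 9| > 1; R = 1.
Check x = 10: the terms have absolute value of order n², which does not tend to 0, so the series diverges by the divergence test.
At x = 8: the terms have absolute value of order n², which does not tend to 0, so the series diverges by the divergence test.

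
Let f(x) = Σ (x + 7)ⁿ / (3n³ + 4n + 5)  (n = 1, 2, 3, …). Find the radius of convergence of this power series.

The ratio of consecutive coefficients is (3n³ + 4n + 5)/(3(n+1)³ + 4(n+1) + 5) → 1.
Convergence for |x + 7| < 1, so R = 1.

R = 1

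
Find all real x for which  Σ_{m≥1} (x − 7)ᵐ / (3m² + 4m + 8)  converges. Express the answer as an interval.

Apply the ratio test: |a_{m+1}| / |a_m| = (3m² + 4m + 8)/(3(m+1)² + 4(m+1) + 8), which tends to 1 as m → ∞.
Hence R = 1.
Endpoint x = 8: absolute convergence follows by limit comparison with Σ 1/m².
Check x = 6: absolute convergence follows by limit comparison with Σ 1/m².

[6, 8]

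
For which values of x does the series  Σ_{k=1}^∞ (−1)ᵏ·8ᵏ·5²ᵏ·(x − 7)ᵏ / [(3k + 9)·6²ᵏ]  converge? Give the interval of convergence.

Apply the ratio test: |a_{k+1}| / |a_k| = [(3k + 9)/(3(k+1) + 9)] · 8·25/36, which tends to 50/9 as k → ∞.
Thus R = 1/(50/9) = 9/50.
At x = 359/50: an alternating series whose terms decrease to 0 in absolute value, so it converges by the Leibniz criterion.
When x = 341/50, comparison with the harmonic series Σ 1/k shows the series diverges.

(341/50, 359/50]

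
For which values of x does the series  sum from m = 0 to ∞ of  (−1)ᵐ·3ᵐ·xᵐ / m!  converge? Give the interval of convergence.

Ratio test: |a_{m+1}/a_m| = 3 · 1/(m+1) → 0 as m → ∞.
The ratio tends to 0 regardless of x, hence R = ∞.

(−∞, ∞)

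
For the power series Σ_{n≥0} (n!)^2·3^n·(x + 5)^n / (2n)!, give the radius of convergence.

The ratio of consecutive coefficients is (n+1)²/[(2n+1)·(2n+2)] · 3 → 3/4.
Hence the series converges for |x + 5| < 1/(3/4) = 4/3, so the radius of convergence is 4/3.

R = 4/3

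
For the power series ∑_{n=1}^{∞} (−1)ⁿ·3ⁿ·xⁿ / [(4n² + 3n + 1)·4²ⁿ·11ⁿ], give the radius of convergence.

R = 176/3

Ratio test: |a_{n+1}/a_n| = [(4n² + 3n + 1)/(4(n+1)² + 3(n+1) + 1)] · 3/(16·11) → 3/176 as n → ∞.
The series converges when 3/176 · |x| < 1, giving R = 176/3.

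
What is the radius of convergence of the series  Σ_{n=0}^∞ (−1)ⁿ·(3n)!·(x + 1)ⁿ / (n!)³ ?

By the ratio test, |a_{n+1}/a_n| = (3n+1)·(3n+2)·(3n+3)/(n+1)³ → 27.
Thus R = 1/(27) = 1/27.

R = 1/27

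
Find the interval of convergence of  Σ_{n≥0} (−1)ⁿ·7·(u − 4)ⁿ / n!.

Ratio test: |a_{n+1}/a_n| = 7/7 · 1/(n+1) → 0 as n → ∞.
Since the limit is 0 < 1 for every u, the series converges on all of ℝ and R = ∞.

(−∞, ∞)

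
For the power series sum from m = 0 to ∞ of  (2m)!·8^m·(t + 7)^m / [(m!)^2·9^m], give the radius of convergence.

R = 9/32

Apply the ratio test: |a_{m+1}| / |a_m| = (2m+1)·(2m+2)/(m+1)² · 8/9, which tends to 32/9 as m → ∞.
Hence the series converges for |t + 7| < 1/(32/9) = 9/32, so the radius of convergence is 9/32.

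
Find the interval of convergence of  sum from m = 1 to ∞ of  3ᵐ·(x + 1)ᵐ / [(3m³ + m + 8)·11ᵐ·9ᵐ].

[-34, 32]

The ratio of consecutive coefficients is [(3m³ + m + 8)/(3(m+1)³ + (m+1) + 8)] · 3/(11·9) → 1/33.
Convergence for |x + 1| · 1/33 < 1, i.e. |x + 1| < 33. So R = 33.
When x = 32, the series is dominated by a constant times Σ 1/m³, which converges (p = 3 > 1).
At x = -34: the terms are on the order of 1/m³, so the series converges absolutely by comparison with the p-series (p = 3 > 1).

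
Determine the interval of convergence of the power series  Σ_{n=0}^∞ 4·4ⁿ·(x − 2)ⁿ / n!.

Ratio test: |a_{n+1}/a_n| = 4/4 · 4 · 1/(n+1) → 0 as n → ∞.
The ratio tends to 0 regardless of x, hence R = ∞.

(−∞, ∞)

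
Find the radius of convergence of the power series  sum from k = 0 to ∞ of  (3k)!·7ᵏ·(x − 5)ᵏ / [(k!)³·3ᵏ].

R = 1/63

Ratio test: |a_{k+1}/a_k| = (3k+1)·(3k+2)·(3k+3)/(k+1)³ · 7/3 → 63 as k → ∞.
Thus R = 1/(63) = 1/63.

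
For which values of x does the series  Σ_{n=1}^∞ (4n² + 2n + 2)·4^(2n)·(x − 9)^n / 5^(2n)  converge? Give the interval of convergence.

By the ratio test, |a_{n+1}/a_n| = [(4(n+1)² + 2(n+1) + 2)/(4n² + 2n + 2)] · 16/25 → 16/25.
The series converges when 16/25 · |x − 9| < 1, giving R = 25/16.
When x = 169/16, the n-th term does not approach 0; divergence by the term test.
Check x = 119/16: the terms have absolute value of order n², which does not tend to 0, so the series diverges by the divergence test.

(119/16, 169/16)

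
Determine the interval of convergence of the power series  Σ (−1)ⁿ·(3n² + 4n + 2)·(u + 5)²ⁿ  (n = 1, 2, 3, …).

By the ratio test, |a_{n+1}/a_n| = (3(n+1)² + 4(n+1) + 2)/(3n² + 4n + 2) → 1.
Writing y = (u + 5)², the series in y has radius 1, so |u + 5| < √(1) = 1 and R = 1.
Check u = -4: the terms do not tend to 0, so the series diverges.
Check u = -6: the terms do not tend to 0, so the series diverges.

(-6, -4)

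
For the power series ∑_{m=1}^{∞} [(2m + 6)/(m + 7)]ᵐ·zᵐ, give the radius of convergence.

By the Cauchy root test, |a_m|^(1/m) = (2m + 6)/(m + 7) → 2.
Convergence for |z| · 2 < 1, i.e. |z| < 1/2. So R = 1/2.

R = 1/2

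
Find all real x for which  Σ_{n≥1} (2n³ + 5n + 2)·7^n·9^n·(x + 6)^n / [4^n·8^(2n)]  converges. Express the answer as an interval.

(-634/63, -122/63)

Apply the ratio test: |a_{n+1}| / |a_n| = [(2(n+1)³ + 5(n+1) + 2)/(2n³ + 5n + 2)] · 7·9/(4·64), which tends to 63/256 as n → ∞.
Thus R = 1/(63/256) = 256/63.
When x = -122/63, the terms have absolute value of order n³, which does not tend to 0, so the series diverges by the divergence test.
Endpoint x = -634/63: the n-th term does not approach 0; divergence by the term test.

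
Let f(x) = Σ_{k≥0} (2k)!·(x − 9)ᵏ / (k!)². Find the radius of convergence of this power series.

R = 1/4

The ratio of consecutive coefficients is (2k+1)·(2k+2)/(k+1)² → 4.
Hence the series converges for |x − 9| < 1/(4) = 1/4, so the radius of convergence is 1/4.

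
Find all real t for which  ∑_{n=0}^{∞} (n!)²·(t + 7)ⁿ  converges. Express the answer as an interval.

By the ratio test, |a_{n+1}/a_n| = (n+1)² → ∞.
Since the ratio → ∞, the series diverges for every t ≠ -7, and R = 0.

{-7}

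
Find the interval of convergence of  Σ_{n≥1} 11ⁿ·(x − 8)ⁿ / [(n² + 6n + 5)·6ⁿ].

By the ratio test, |a_{n+1}/a_n| = [(n² + 6n + 5)/((n+1)² + 6(n+1) + 5)] · 11/6 → 11/6.
Convergence for |x − 8| · 11/6 < 1, i.e. |x − 8| < 6/11. So R = 6/11.
Endpoint x = 94/11: the terms are on the order of 1/n², so the series converges absolutely by comparison with the p-series (p = 2 > 1).
Check x = 82/11: the terms are on the order of 1/n², so the series converges absolutely by comparison with the p-series (p = 2 > 1).

[82/11, 94/11]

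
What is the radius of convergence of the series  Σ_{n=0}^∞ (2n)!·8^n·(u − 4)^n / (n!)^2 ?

The ratio of consecutive coefficients is (2n+1)·(2n+2)/(n+1)² · 8 → 32.
Convergence for |u − 4| · 32 < 1, i.e. |u − 4| < 1/32. So R = 1/32.

R = 1/32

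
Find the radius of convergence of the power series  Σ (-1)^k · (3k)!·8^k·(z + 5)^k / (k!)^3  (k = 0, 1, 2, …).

Apply the ratio test: |a_{k+1}| / |a_k| = (3k+1)·(3k+2)·(3k+3)/(k+1)³ · 8, which tends to 216 as k → ∞.
The series converges when 216 · |z + 5| < 1, giving R = 1/216.

R = 1/216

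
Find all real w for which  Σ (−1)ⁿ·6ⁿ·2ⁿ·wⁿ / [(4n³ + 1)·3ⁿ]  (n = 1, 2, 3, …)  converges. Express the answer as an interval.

The ratio of consecutive coefficients is [(4n³ + 1)/(4(n+1)³ + 1)] · 6·2/3 → 4.
Convergence for |w| · 4 < 1, i.e. |w| < 1/4. So R = 1/4.
Endpoint w = 1/4: the series is dominated by a constant times Σ 1/n³, which converges (p = 3 > 1).
When w = -1/4, the series is dominated by a constant times Σ 1/n³, which converges (p = 3 > 1).

[-1/4, 1/4]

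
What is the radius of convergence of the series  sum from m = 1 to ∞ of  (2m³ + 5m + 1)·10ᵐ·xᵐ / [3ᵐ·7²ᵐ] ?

R = 147/10

Ratio test: |a_{m+1}/a_m| = [(2(m+1)³ + 5(m+1) + 1)/(2m³ + 5m + 1)] · 10/(3·49) → 10/147 as m → ∞.
Convergence for |x| · 10/147 < 1, i.e. |x| < 147/10. So R = 147/10.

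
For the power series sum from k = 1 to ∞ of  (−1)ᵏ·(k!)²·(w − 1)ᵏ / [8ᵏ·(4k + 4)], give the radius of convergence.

The ratio of consecutive coefficients is (k+1)² · 1/8 · (4k + 4)/(4(k+1) + 4) → ∞.
Since the ratio → ∞, the series diverges for every w ≠ 1, and R = 0.

R = 0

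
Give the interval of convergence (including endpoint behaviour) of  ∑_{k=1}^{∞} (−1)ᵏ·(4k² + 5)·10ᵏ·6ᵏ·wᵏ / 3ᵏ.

(-1/20, 1/20)

Apply the ratio test: |a_{k+1}| / |a_k| = [(4(k+1)² + 5)/(4k² + 5)] · 10·6/3, which tends to 20 as k → ∞.
Thus R = 1/(20) = 1/20.
When w = 1/20, the k-th term does not approach 0; divergence by the term test.
When w = -1/20, the terms have absolute value of order k², which does not tend to 0, so the series diverges by the divergence test.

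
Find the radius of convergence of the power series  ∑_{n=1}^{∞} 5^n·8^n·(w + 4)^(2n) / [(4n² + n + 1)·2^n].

Ratio test: |a_{n+1}/a_n| = [(4n² + n + 1)/(4(n+1)² + (n+1) + 1)] · 5·8/2 → 20 as n → ∞.
Successive powers of (w + 4) differ by 2, so the series converges when |w + 4|² · 20 < 1, i.e. |w + 4| < √(1/20). So R = √5/10.

R = √5/10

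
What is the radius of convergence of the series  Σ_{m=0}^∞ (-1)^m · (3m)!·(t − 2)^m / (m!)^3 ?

R = 1/27

Apply the ratio test: |a_{m+1}| / |a_m| = (3m+1)·(3m+2)·(3m+3)/(m+1)³, which tends to 27 as m → ∞.
Convergence for |t − 2| · 27 < 1, i.e. |t − 2| < 1/27. So R = 1/27.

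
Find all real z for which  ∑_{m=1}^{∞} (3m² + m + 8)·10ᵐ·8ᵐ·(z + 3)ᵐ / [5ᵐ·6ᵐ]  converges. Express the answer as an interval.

(-27/8, -21/8)

Ratio test: |a_{m+1}/a_m| = [(3(m+1)² + (m+1) + 8)/(3m² + m + 8)] · 10·8/(5·6) → 8/3 as m → ∞.
Convergence for |z + 3| · 8/3 < 1, i.e. |z + 3| < 3/8. So R = 3/8.
At z = -21/8: the terms have absolute value of order m², which does not tend to 0, so the series diverges by the divergence test.
Check z = -27/8: the terms do not tend to 0, so the series diverges.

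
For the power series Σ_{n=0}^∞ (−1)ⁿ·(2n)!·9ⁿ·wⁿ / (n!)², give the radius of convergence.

By the ratio test, |a_{n+1}/a_n| = (2n+1)·(2n+2)/(n+1)² · 9 → 36.
Convergence for |w| · 36 < 1, i.e. |w| < 1/36. So R = 1/36.

R = 1/36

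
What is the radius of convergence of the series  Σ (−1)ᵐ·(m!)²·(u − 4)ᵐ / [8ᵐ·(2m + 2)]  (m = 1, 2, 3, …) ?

R = 0

Ratio test: |a_{m+1}/a_m| = (m+1)² · 1/8 · (2m + 2)/(2(m+1) + 2) → ∞ as m → ∞.
Since the ratio → ∞, the series diverges for every u ≠ 4, and R = 0.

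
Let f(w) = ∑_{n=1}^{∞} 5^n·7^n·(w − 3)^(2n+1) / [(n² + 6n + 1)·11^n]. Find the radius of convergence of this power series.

Ratio test: |a_{n+1}/a_n| = [(n² + 6n + 1)/((n+1)² + 6(n+1) + 1)] · 5·7/11 → 35/11 as n → ∞.
Since the exponent of (w − 3) increases by 2 each term, convergence requires |w − 3|² < 11/35, hence R = √385/35.

R = √385/35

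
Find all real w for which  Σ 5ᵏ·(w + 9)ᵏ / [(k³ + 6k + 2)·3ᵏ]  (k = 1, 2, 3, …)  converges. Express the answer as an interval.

[-48/5, -42/5]

Ratio test: |a_{k+1}/a_k| = [(k³ + 6k + 2)/((k+1)³ + 6(k+1) + 2)] · 5/3 → 5/3 as k → ∞.
Hence the series converges for |w + 9| < 1/(5/3) = 3/5, so the radius of convergence is 3/5.
Endpoint w = -42/5: the series is dominated by a constant times Σ 1/k³, which converges (p = 3 > 1).
Check w = -48/5: the terms are on the order of 1/k³, so the series converges absolutely by comparison with the p-series (p = 3 > 1).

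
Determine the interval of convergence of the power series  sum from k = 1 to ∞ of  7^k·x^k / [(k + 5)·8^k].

By the ratio test, |a_{k+1}/a_k| = [(k + 5)/((k+1) + 5)] · 7/8 → 7/8.
Thus R = 1/(7/8) = 8/7.
At x = 8/7: the terms are asymptotic to a nonzero constant times 1/k, so the series diverges by limit comparison with Σ 1/k.
Endpoint x = -8/7: convergence follows from the alternating series test (terms decrease monotonically to 0).

[-8/7, 8/7)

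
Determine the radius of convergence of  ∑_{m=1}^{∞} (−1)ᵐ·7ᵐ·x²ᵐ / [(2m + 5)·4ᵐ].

R = 2√7/7

The ratio of consecutive coefficients is [(2m + 5)/(2(m+1) + 5)] · 7/4 → 7/4.
Successive powers of x differ by 2, so the series converges when |x|² · 7/4 < 1, i.e. |x| < √(4/7). So R = 2√7/7.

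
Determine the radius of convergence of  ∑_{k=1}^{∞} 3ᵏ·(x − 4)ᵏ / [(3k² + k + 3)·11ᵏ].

R = 11/3

Ratio test: |a_{k+1}/a_k| = [(3k² + k + 3)/(3(k+1)² + (k+1) + 3)] · 3/11 → 3/11 as k → ∞.
The series converges when 3/11 · |x − 4| < 1, giving R = 11/3.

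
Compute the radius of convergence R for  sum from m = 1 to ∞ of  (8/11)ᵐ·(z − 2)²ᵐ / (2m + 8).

R = √22/4

Apply the ratio test: |a_{m+1}| / |a_m| = [(2m + 8)/(2(m+1) + 8)] · 8/11, which tends to 8/11 as m → ∞.
Since the exponent of (z − 2) increases by 2 each term, convergence requires |z − 2|² < 11/8, hence R = √22/4.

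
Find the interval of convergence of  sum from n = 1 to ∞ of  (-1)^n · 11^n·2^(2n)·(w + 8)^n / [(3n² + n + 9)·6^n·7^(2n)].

The ratio of consecutive coefficients is [(3n² + n + 9)/(3(n+1)² + (n+1) + 9)] · 11·4/(6·49) → 22/147.
Hence the series converges for |w + 8| < 1/(22/147) = 147/22, so the radius of convergence is 147/22.
At w = -29/22: the terms are on the order of 1/n², so the series converges absolutely by comparison with the p-series (p = 2 > 1).
Check w = -323/22: absolute convergence follows by limit comparison with Σ 1/n².

[-323/22, -29/22]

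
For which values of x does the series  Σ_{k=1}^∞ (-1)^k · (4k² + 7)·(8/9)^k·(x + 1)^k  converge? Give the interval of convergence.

(-17/8, 1/8)

Apply the ratio test: |a_{k+1}| / |a_k| = [(4(k+1)² + 7)/(4k² + 7)] · 8/9, which tends to 8/9 as k → ∞.
Hence the series converges for |x + 1| < 1/(8/9) = 9/8, so the radius of convergence is 9/8.
Check x = 1/8: the terms do not tend to 0, so the series diverges.
At x = -17/8: the k-th term does not approach 0; divergence by the term test.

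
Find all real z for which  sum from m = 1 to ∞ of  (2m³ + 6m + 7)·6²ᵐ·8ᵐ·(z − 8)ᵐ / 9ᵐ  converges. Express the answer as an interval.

The ratio of consecutive coefficients is [(2(m+1)³ + 6(m+1) + 7)/(2m³ + 6m + 7)] · 36·8/9 → 32.
Thus R = 1/(32) = 1/32.
Endpoint z = 257/32: the m-th term does not approach 0; divergence by the term test.
Endpoint z = 255/32: the terms do not tend to 0, so the series diverges.

(255/32, 257/32)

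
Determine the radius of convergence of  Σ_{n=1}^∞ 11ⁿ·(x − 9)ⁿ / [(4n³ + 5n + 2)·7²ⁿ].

R = 49/11

By the ratio test, |a_{n+1}/a_n| = [(4n³ + 5n + 2)/(4(n+1)³ + 5(n+1) + 2)] · 11/49 → 11/49.
Hence the series converges for |x − 9| < 1/(11/49) = 49/11, so the radius of convergence is 49/11.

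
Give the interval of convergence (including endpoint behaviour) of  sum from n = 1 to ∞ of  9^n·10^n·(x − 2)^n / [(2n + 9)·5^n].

[35/18, 37/18)

By the ratio test, |a_{n+1}/a_n| = [(2n + 9)/(2(n+1) + 9)] · 9·10/5 → 18.
Hence the series converges for |x − 2| < 1/(18) = 1/18, so the radius of convergence is 1/18.
Check x = 37/18: the terms behave like c/n; limit comparison with the harmonic series gives divergence.
Endpoint x = 35/18: an alternating series whose terms decrease to 0 in absolute value, so it converges by the Leibniz criterion.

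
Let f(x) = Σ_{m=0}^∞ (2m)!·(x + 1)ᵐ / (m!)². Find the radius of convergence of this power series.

By the ratio test, |a_{m+1}/a_m| = (2m+1)·(2m+2)/(m+1)² → 4.
The series converges when 4 · |x + 1| < 1, giving R = 1/4.

R = 1/4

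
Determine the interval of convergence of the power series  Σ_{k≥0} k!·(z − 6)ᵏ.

Apply the ratio test: |a_{k+1}| / |a_k| = (k+1), which tends to ∞ as k → ∞.
The ratio grows without bound, so the series diverges whenever (z − 6) ≠ 0; it converges only at z = 6. R = 0.

{6}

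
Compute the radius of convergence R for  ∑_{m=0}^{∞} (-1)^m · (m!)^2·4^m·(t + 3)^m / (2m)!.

R = 1

By the ratio test, |a_{m+1}/a_m| = (m+1)²/[(2m+1)·(2m+2)] · 4 → 1.
So the series converges when |t + 3| < 1 and diverges when |t + 3| > 1; R = 1.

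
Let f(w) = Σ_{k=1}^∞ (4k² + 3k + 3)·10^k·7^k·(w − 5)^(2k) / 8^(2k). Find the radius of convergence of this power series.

Apply the ratio test: |a_{k+1}| / |a_k| = [(4(k+1)² + 3(k+1) + 3)/(4k² + 3k + 3)] · 10·7/64, which tends to 35/32 as k → ∞.
Writing y = (w − 5)², the series in y has radius 32/35, so |w − 5| < √(32/35) and R = 4√70/35.

R = 4√70/35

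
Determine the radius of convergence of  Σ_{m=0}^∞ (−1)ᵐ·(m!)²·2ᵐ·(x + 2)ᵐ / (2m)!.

By the ratio test, |a_{m+1}/a_m| = (m+1)²/[(2m+1)·(2m+2)] · 2 → 1/2.
Thus R = 1/(1/2) = 2.

R = 2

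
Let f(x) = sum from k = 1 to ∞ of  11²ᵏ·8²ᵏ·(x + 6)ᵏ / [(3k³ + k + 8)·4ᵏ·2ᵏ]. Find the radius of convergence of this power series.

R = 1/968

By the ratio test, |a_{k+1}/a_k| = [(3k³ + k + 8)/(3(k+1)³ + (k+1) + 8)] · 121·64/(4·2) → 968.
The series converges when 968 · |x + 6| < 1, giving R = 1/968.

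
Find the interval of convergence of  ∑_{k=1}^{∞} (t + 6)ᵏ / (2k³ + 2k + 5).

The ratio of consecutive coefficients is (2k³ + 2k + 5)/(2(k+1)³ + 2(k+1) + 5) → 1.
Convergence for |t + 6| < 1, so R = 1.
At t = -5: the series is dominated by a constant times Σ 1/k³, which converges (p = 3 > 1).
Check t = -7: the series is dominated by a constant times Σ 1/k³, which converges (p = 3 > 1).

[-7, -5]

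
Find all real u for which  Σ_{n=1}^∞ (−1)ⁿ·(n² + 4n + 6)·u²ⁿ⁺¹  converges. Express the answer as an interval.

Ratio test: |a_{n+1}/a_n| = ((n+1)² + 4(n+1) + 6)/(n² + 4n + 6) → 1 as n → ∞.
Since the exponent of u increases by 2 each term, convergence requires |u|² < 1, hence R = 1.
Endpoint u = 1: the terms have absolute value of order n², which does not tend to 0, so the series diverges by the divergence test.
At u = -1: the terms do not tend to 0, so the series diverges.

(-1, 1)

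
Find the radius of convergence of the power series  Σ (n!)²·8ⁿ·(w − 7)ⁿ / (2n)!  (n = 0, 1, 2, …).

R = 1/2

By the ratio test, |a_{n+1}/a_n| = (n+1)²/[(2n+1)·(2n+2)] · 8 → 2.
Thus R = 1/(2) = 1/2.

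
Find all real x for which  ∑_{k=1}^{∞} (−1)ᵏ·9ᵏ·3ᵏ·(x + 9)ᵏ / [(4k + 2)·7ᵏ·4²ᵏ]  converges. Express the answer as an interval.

Ratio test: |a_{k+1}/a_k| = [(4k + 2)/(4(k+1) + 2)] · 9·3/(7·16) → 27/112 as k → ∞.
Convergence for |x + 9| · 27/112 < 1, i.e. |x + 9| < 112/27. So R = 112/27.
Endpoint x = -131/27: an alternating series whose terms decrease to 0 in absolute value, so it converges by the Leibniz criterion.
Check x = -355/27: comparison with the harmonic series Σ 1/k shows the series diverges.

(-355/27, -131/27]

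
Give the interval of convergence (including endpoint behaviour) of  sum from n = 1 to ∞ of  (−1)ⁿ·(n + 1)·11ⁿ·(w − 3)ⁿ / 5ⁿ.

Apply the ratio test: |a_{n+1}| / |a_n| = [((n+1) + 1)/(n + 1)] · 11/5, which tends to 11/5 as n → ∞.
The series converges when 11/5 · |w − 3| < 1, giving R = 5/11.
When w = 38/11, the terms do not tend to 0, so the series diverges.
At w = 28/11: the terms do not tend to 0, so the series diverges.

(28/11, 38/11)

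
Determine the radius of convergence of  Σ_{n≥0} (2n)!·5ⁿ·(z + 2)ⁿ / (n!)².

Ratio test: |a_{n+1}/a_n| = (2n+1)·(2n+2)/(n+1)² · 5 → 20 as n → ∞.
The series converges when 20 · |z + 2| < 1, giving R = 1/20.

R = 1/20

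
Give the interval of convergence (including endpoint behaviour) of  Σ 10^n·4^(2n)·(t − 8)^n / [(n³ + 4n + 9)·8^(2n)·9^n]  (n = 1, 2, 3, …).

Ratio test: |a_{n+1}/a_n| = [(n³ + 4n + 9)/((n+1)³ + 4(n+1) + 9)] · 10·16/(64·9) → 5/18 as n → ∞.
The series converges when 5/18 · |t − 8| < 1, giving R = 18/5.
Endpoint t = 58/5: the terms are on the order of 1/n³, so the series converges absolutely by comparison with the p-series (p = 3 > 1).
Check t = 22/5: absolute convergence follows by limit comparison with Σ 1/n³.

[22/5, 58/5]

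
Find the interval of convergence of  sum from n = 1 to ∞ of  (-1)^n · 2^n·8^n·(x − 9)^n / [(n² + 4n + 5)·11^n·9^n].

The ratio of consecutive coefficients is [(n² + 4n + 5)/((n+1)² + 4(n+1) + 5)] · 2·8/(11·9) → 16/99.
The series converges when 16/99 · |x − 9| < 1, giving R = 99/16.
Endpoint x = 243/16: the series is dominated by a constant times Σ 1/n², which converges (p = 2 > 1).
Endpoint x = 45/16: absolute convergence follows by limit comparison with Σ 1/n².

[45/16, 243/16]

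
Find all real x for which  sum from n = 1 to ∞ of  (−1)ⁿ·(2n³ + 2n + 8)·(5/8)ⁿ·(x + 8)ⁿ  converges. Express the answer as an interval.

(-48/5, -32/5)

Apply the ratio test: |a_{n+1}| / |a_n| = [(2(n+1)³ + 2(n+1) + 8)/(2n³ + 2n + 8)] · 5/8, which tends to 5/8 as n → ∞.
Thus R = 1/(5/8) = 8/5.
When x = -32/5, the terms do not tend to 0, so the series diverges.
Endpoint x = -48/5: the terms do not tend to 0, so the series diverges.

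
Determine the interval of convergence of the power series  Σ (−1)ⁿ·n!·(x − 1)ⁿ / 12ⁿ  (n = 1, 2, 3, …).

{1}

Ratio test: |a_{n+1}/a_n| = (n+1) · 1/12 → ∞ as n → ∞.
The terms grow without bound for any (x − 1) ≠ 0, so R = 0 (convergence only at x = 1).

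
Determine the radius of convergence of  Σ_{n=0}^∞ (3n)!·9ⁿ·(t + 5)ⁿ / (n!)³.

Apply the ratio test: |a_{n+1}| / |a_n| = (3n+1)·(3n+2)·(3n+3)/(n+1)³ · 9, which tends to 243 as n → ∞.
Thus R = 1/(243) = 1/243.

R = 1/243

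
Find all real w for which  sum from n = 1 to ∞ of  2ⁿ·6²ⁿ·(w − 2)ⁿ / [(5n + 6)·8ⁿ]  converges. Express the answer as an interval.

[17/9, 19/9)

The ratio of consecutive coefficients is [(5n + 6)/(5(n+1) + 6)] · 2·36/8 → 9.
Hence the series converges for |w − 2| < 1/(9) = 1/9, so the radius of convergence is 1/9.
At w = 19/9: the terms are asymptotic to a nonzero constant times 1/n, so the series diverges by limit comparison with Σ 1/n.
When w = 17/9, convergence follows from the alternating series test (terms decrease monotonically to 0).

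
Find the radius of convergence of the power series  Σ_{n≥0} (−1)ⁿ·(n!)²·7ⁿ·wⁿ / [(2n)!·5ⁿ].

By the ratio test, |a_{n+1}/a_n| = (n+1)²/[(2n+1)·(2n+2)] · 7/5 → 7/20.
Thus R = 1/(7/20) = 20/7.

R = 20/7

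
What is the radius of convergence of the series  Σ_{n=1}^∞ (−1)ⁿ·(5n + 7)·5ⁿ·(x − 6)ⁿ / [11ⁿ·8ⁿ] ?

By the ratio test, |a_{n+1}/a_n| = [(5(n+1) + 7)/(5n + 7)] · 5/(11·8) → 5/88.
Hence the series converges for |x − 6| < 1/(5/88) = 88/5, so the radius of convergence is 88/5.

R = 88/5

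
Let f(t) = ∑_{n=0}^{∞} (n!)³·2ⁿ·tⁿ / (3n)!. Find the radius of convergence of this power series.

R = 27/2

Apply the ratio test: |a_{n+1}| / |a_n| = (n+1)³/[(3n+1)·(3n+2)·(3n+3)] · 2, which tends to 2/27 as n → ∞.
Thus R = 1/(2/27) = 27/2.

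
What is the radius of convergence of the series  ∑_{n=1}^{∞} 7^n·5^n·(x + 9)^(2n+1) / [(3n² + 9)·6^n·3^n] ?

R = 3√70/35

The ratio of consecutive coefficients is [(3n² + 9)/(3(n+1)² + 9)] · 7·5/(6·3) → 35/18.
Since the exponent of (x + 9) increases by 2 each term, convergence requires |x + 9|² < 18/35, hence R = 3√70/35.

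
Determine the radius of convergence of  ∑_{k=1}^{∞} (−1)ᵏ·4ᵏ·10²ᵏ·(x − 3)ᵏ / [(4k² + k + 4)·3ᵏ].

R = 3/400

The ratio of consecutive coefficients is [(4k² + k + 4)/(4(k+1)² + (k+1) + 4)] · 4·100/3 → 400/3.
Hence the series converges for |x − 3| < 1/(400/3) = 3/400, so the radius of convergence is 3/400.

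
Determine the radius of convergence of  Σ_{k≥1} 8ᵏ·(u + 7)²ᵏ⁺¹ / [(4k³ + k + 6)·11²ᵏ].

R = 11√2/4

The ratio of consecutive coefficients is [(4k³ + k + 6)/(4(k+1)³ + (k+1) + 6)] · 8/121 → 8/121.
Since the exponent of (u + 7) increases by 2 each term, convergence requires |u + 7|² < 121/8, hence R = 11√2/4.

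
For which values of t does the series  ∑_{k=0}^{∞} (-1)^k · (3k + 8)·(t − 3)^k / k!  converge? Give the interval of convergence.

(−∞, ∞)

By the ratio test, |a_{k+1}/a_k| = (3(k+1) + 8)/(3k + 8) · 1/(k+1) → 0.
The ratio tends to 0 regardless of t, hence R = ∞.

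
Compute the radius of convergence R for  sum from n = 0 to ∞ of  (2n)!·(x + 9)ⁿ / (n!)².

Apply the ratio test: |a_{n+1}| / |a_n| = (2n+1)·(2n+2)/(n+1)², which tends to 4 as n → ∞.
Convergence for |x + 9| · 4 < 1, i.e. |x + 9| < 1/4. So R = 1/4.

R = 1/4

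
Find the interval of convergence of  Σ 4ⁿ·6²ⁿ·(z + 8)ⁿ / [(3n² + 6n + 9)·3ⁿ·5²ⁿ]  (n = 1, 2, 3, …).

[-409/48, -359/48]

By the ratio test, |a_{n+1}/a_n| = [(3n² + 6n + 9)/(3(n+1)² + 6(n+1) + 9)] · 4·36/(3·25) → 48/25.
Convergence for |z + 8| · 48/25 < 1, i.e. |z + 8| < 25/48. So R = 25/48.
Check z = -359/48: the terms are on the order of 1/n², so the series converges absolutely by comparison with the p-series (p = 2 > 1).
Endpoint z = -409/48: the series is dominated by a constant times Σ 1/n², which converges (p = 2 > 1).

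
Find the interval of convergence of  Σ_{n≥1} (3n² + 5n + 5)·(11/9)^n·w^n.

(-9/11, 9/11)

By the ratio test, |a_{n+1}/a_n| = [(3(n+1)² + 5(n+1) + 5)/(3n² + 5n + 5)] · 11/9 → 11/9.
The series converges when 11/9 · |w| < 1, giving R = 9/11.
When w = 9/11, the terms have absolute value of order n², which does not tend to 0, so the series diverges by the divergence test.
At w = -9/11: the terms do not tend to 0, so the series diverges.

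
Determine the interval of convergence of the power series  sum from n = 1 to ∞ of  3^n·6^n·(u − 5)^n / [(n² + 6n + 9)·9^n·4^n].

[3, 7]

By the ratio test, |a_{n+1}/a_n| = [(n² + 6n + 9)/((n+1)² + 6(n+1) + 9)] · 3·6/(9·4) → 1/2.
The series converges when 1/2 · |u − 5| < 1, giving R = 2.
Endpoint u = 7: the terms are on the order of 1/n², so the series converges absolutely by comparison with the p-series (p = 2 > 1).
When u = 3, the series is dominated by a constant times Σ 1/n², which converges (p = 2 > 1).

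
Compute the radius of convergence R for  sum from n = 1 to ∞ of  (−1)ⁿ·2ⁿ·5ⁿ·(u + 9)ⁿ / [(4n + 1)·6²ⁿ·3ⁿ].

The ratio of consecutive coefficients is [(4n + 1)/(4(n+1) + 1)] · 2·5/(36·3) → 5/54.
Thus R = 1/(5/54) = 54/5.

R = 54/5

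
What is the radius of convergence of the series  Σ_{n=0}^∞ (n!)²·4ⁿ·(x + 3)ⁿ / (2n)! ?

R = 1

Apply the ratio test: |a_{n+1}| / |a_n| = (n+1)²/[(2n+1)·(2n+2)] · 4, which tends to 1 as n → ∞.
So the series converges when |x + 3| < 1 and diverges when |x + 3| > 1; R = 1.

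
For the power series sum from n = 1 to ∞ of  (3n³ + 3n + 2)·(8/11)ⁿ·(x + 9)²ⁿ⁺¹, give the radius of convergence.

R = √22/4

The ratio of consecutive coefficients is [(3(n+1)³ + 3(n+1) + 2)/(3n³ + 3n + 2)] · 8/11 → 8/11.
Writing y = (x + 9)², the series in y has radius 11/8, so |x + 9| < √(11/8) and R = √22/4.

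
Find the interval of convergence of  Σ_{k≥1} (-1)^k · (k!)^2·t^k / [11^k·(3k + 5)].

{0}

Ratio test: |a_{k+1}/a_k| = (k+1)² · 1/11 · (3k + 5)/(3(k+1) + 5) → ∞ as k → ∞.
The terms grow without bound for any t ≠ 0, so R = 0 (convergence only at t = 0).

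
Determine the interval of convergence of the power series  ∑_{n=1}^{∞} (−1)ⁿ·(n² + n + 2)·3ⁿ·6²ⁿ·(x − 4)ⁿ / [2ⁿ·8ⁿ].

(104/27, 112/27)

By the ratio test, |a_{n+1}/a_n| = [((n+1)² + (n+1) + 2)/(n² + n + 2)] · 3·36/(2·8) → 27/4.
Thus R = 1/(27/4) = 4/27.
At x = 112/27: the terms do not tend to 0, so the series diverges.
At x = 104/27: the terms have absolute value of order n², which does not tend to 0, so the series diverges by the divergence test.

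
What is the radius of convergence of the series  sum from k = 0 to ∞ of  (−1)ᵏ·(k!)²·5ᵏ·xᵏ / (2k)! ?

By the ratio test, |a_{k+1}/a_k| = (k+1)²/[(2k+1)·(2k+2)] · 5 → 5/4.
Hence the series converges for |x| < 1/(5/4) = 4/5, so the radius of convergence is 4/5.

R = 4/5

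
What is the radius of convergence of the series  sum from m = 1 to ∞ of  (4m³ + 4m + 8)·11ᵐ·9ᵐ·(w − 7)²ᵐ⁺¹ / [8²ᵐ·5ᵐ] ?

R = 8√55/33

Ratio test: |a_{m+1}/a_m| = [(4(m+1)³ + 4(m+1) + 8)/(4m³ + 4m + 8)] · 11·9/(64·5) → 99/320 as m → ∞.
Successive powers of (w − 7) differ by 2, so the series converges when |w − 7|² · 99/320 < 1, i.e. |w − 7| < √(320/99). So R = 8√55/33.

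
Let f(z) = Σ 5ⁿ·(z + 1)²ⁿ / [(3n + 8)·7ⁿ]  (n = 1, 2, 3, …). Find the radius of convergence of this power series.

R = √35/5

Ratio test: |a_{n+1}/a_n| = [(3n + 8)/(3(n+1) + 8)] · 5/7 → 5/7 as n → ∞.
Since the exponent of (z + 1) increases by 2 each term, convergence requires |z + 1|² < 7/5, hence R = √35/5.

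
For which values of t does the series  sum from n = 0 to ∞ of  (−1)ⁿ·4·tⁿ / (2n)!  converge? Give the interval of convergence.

The ratio of consecutive coefficients is 4/4 · 1/[(2n+1)·(2n+2)] → 0.
The ratio tends to 0 regardless of t, hence R = ∞.

(−∞, ∞)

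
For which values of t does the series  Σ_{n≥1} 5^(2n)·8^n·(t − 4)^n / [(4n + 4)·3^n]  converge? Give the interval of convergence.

By the ratio test, |a_{n+1}/a_n| = [(4n + 4)/(4(n+1) + 4)] · 25·8/3 → 200/3.
Thus R = 1/(200/3) = 3/200.
When t = 803/200, comparison with the harmonic series Σ 1/n shows the series diverges.
Endpoint t = 797/200: convergence follows from the alternating series test (terms decrease monotonically to 0).

[797/200, 803/200)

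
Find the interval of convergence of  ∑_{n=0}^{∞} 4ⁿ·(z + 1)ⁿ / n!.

(−∞, ∞)

By the ratio test, |a_{n+1}/a_n| = 4 · 1/(n+1) → 0.
Since the limit is 0 < 1 for every z, the series converges on all of ℝ and R = ∞.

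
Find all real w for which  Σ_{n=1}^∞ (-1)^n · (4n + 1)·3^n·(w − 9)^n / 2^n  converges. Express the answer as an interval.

(25/3, 29/3)

Apply the ratio test: |a_{n+1}| / |a_n| = [(4(n+1) + 1)/(4n + 1)] · 3/2, which tends to 3/2 as n → ∞.
Hence the series converges for |w − 9| < 1/(3/2) = 2/3, so the radius of convergence is 2/3.
When w = 29/3, the terms have absolute value of order n, which does not tend to 0, so the series diverges by the divergence test.
Check w = 25/3: the terms do not tend to 0, so the series diverges.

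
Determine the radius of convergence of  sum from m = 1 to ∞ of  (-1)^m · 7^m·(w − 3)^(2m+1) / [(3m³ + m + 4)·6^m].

R = √42/7

Ratio test: |a_{m+1}/a_m| = [(3m³ + m + 4)/(3(m+1)³ + (m+1) + 4)] · 7/6 → 7/6 as m → ∞.
Since the exponent of (w − 3) increases by 2 each term, convergence requires |w − 3|² < 6/7, hence R = √42/7.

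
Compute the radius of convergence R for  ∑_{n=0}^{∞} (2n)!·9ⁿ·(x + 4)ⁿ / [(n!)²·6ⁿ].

R = 1/6

Apply the ratio test: |a_{n+1}| / |a_n| = (2n+1)·(2n+2)/(n+1)² · 9/6, which tends to 6 as n → ∞.
Convergence for |x + 4| · 6 < 1, i.e. |x + 4| < 1/6. So R = 1/6.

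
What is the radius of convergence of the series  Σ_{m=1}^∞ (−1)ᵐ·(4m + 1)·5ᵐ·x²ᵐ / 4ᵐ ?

The ratio of consecutive coefficients is [(4(m+1) + 1)/(4m + 1)] · 5/4 → 5/4.
Successive powers of x differ by 2, so the series converges when |x|² · 5/4 < 1, i.e. |x| < √(4/5). So R = 2√5/5.

R = 2√5/5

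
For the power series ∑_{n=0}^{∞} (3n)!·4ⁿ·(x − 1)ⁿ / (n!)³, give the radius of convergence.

R = 1/108

Ratio test: |a_{n+1}/a_n| = (3n+1)·(3n+2)·(3n+3)/(n+1)³ · 4 → 108 as n → ∞.
Thus R = 1/(108) = 1/108.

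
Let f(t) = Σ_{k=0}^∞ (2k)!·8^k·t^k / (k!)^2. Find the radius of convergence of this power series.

R = 1/32

By the ratio test, |a_{k+1}/a_k| = (2k+1)·(2k+2)/(k+1)² · 8 → 32.
The series converges when 32 · |t| < 1, giving R = 1/32.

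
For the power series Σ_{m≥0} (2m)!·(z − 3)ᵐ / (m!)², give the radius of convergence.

The ratio of consecutive coefficients is (2m+1)·(2m+2)/(m+1)² → 4.
Thus R = 1/(4) = 1/4.

R = 1/4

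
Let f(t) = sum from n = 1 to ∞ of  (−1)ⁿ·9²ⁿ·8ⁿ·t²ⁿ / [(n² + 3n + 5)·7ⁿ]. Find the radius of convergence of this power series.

R = √14/36

Ratio test: |a_{n+1}/a_n| = [(n² + 3n + 5)/((n+1)² + 3(n+1) + 5)] · 81·8/7 → 648/7 as n → ∞.
Writing y = t², the series in y has radius 7/648, so |t| < √(7/648) and R = √14/36.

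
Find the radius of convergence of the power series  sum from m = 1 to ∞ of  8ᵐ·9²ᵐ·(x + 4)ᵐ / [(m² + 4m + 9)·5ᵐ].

Ratio test: |a_{m+1}/a_m| = [(m² + 4m + 9)/((m+1)² + 4(m+1) + 9)] · 8·81/5 → 648/5 as m → ∞.
Convergence for |x + 4| · 648/5 < 1, i.e. |x + 4| < 5/648. So R = 5/648.

R = 5/648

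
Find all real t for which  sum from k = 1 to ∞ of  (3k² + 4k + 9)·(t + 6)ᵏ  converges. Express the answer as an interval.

The ratio of consecutive coefficients is (3(k+1)² + 4(k+1) + 9)/(3k² + 4k + 9) → 1.
Convergence for |t + 6| < 1, so R = 1.
When t = -5, the terms do not tend to 0, so the series diverges.
Endpoint t = -7: the terms have absolute value of order k², which does not tend to 0, so the series diverges by the divergence test.

(-7, -5)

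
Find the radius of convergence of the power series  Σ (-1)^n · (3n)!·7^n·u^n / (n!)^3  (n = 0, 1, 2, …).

The ratio of consecutive coefficients is (3n+1)·(3n+2)·(3n+3)/(n+1)³ · 7 → 189.
Convergence for |u| · 189 < 1, i.e. |u| < 1/189. So R = 1/189.

R = 1/189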